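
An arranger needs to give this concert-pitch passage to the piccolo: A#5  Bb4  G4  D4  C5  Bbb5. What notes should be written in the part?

A#4 Bb3 G3 D3 C4 Bbb4

The piccolo sounds a perfect octave above written, so the written part must be a perfect octave below concert — transpose each note down.
A#5 to A#4
Bb4 to Bb3
G4 to G3
D4 to D3
C5 to C4
Bbb5 to Bbb4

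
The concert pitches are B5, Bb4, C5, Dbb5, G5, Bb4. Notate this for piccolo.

Written C4 sounds as C5 on the piccolo, so concert pitches are written a perfect octave down.
B5 -> B4
Bb4 -> Bb3
C5 -> C4
Dbb5 -> Dbb4
G5 -> G4
Bb4 -> Bb3

B4 Bb3 C4 Dbb4 G4 Bb3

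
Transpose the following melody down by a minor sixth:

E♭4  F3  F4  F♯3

Eb4: a sixth down reaches G, and 8 semitones makes it G3.
F3 down a minor sixth is A2.
F4 down a minor sixth is A3.
F#3: a sixth down reaches A, and 8 semitones makes it A#2.

G3 A2 A3 A#2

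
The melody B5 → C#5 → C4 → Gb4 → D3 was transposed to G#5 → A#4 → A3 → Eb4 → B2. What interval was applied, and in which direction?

down a minor third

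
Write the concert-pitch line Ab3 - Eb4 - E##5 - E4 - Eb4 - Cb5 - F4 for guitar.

The guitar sounds a perfect octave below written, so the written part must be a perfect octave above concert — transpose each note up.
Ab3 becomes Ab4
Eb4 becomes Eb5
E##5 becomes E##6
E4 becomes E5
Eb4 becomes Eb5
Cb5 becomes Cb6
F4 becomes F5

Ab4 Eb5 E##6 E5 Eb5 Cb6 F5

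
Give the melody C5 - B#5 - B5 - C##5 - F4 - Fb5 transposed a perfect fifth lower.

F4 E#5 E5 F##4 Bb3 Bbb4

C5 → F4
B#5 → E#5
B5 → E5
C##5 → F##4
F4 → Bb3
Fb5 → Bbb4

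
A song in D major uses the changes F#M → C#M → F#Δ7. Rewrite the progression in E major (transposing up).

D major up to E major is a major second; each chord root moves by that interval while the quality stays the same.
F#M: root F# up a major second → G#, giving G#M.
C#M: root C# up a major second → D#, giving D#M.
F#Δ7: root F# up a major second → G#, giving G#Δ7.

G#M D#M G#Δ7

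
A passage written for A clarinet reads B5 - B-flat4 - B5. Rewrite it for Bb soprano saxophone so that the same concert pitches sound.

A#5 A4 A#5

First find concert pitch: the A clarinet sounds a minor third below written, so B5 B-flat4 B5 sounds G#5 G4 G#5.
Then write for Bb soprano saxophone: it sounds a major second below written, so the part must be a major second above concert.
G#5 → A#5
G4 → A4
G#5 → A#5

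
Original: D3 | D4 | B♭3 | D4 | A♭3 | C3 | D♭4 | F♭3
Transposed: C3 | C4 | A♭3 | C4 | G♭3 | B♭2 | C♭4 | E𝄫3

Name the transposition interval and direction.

down a major second

Take the first pair: D3 → C3. D to C spans 2 letter names, so the interval is some kind of second.
C3 to D3 is 2 semitones, which makes it a major second; the second version is lower, so the direction is down.
Checking another pair — Fb3 → Ebb3 — gives the same interval.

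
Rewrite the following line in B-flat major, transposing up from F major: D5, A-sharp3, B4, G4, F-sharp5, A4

G5 D#4 E5 C5 B5 D5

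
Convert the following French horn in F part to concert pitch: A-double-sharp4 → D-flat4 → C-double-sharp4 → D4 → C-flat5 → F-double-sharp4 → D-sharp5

The French horn in F sounds a perfect fifth below written, so transpose each written note down a perfect fifth.
A##4 -> D##4
Db4 -> Gb3
C##4 -> F##3
D4 -> G3
Cb5 -> Fb4
F##4 -> B#3
D#5 -> G#4

D##4 Gb3 F##3 G3 Fb4 B#3 G#4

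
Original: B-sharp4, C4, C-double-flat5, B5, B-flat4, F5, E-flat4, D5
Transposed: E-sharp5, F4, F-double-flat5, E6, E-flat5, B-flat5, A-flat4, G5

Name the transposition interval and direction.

up a perfect fourth

From B#4 to E#5 is 4 letter names — a fourth of some quality.
B#4 to E#5 is 5 semitones, which makes it a perfect fourth; the second version is higher, so the direction is up.
Checking another pair — D5 → G5 — gives the same interval.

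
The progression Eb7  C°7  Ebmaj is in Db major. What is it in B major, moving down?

Db major down to B major is a diminished third; each chord root moves by that interval while the quality stays the same.
Eb7: root Eb down a diminished third → C#, giving C#7.
C°7: root C down a diminished third → A#, giving A#°7.
Ebmaj: root Eb down a diminished third → C#, giving C#maj.

C#7 A#°7 C#maj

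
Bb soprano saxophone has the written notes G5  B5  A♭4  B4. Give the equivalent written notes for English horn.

C6 E6 Db5 E5

First find concert pitch: the Bb soprano saxophone sounds a major second below written, so G5 B5 A♭4 B4 sounds F5 A5 Gb4 A4.
Then write for English horn: it sounds a perfect fifth below written, so the part must be a perfect fifth above concert.
F5 → C6
A5 → E6
Gb4 → Db5
A4 → E5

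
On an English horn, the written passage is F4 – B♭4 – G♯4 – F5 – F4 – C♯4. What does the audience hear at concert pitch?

Bb3 Eb4 C#4 Bb4 Bb3 F#3

Written C4 on the English horn sounds as F3, a perfect fifth lower; apply that shift to every note.
F4 to Bb3
Bb4 to Eb4
G#4 to C#4
F5 to Bb4
F4 to Bb3
C#4 to F#3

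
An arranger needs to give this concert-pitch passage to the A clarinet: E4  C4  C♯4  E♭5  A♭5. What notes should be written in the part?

G4 Eb4 E4 Gb5 Cb6

The A clarinet sounds a minor third below written, so the written part must be a minor third above concert — transpose each note up.
E4 to G4
C4 to Eb4
C#4 to E4
Eb5 to Gb5
Ab5 to Cb6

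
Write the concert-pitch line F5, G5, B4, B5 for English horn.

C6 D6 F#5 F#6

Written C4 sounds as F3 on the English horn, so concert pitches are written a perfect fifth up.
F5 becomes C6
G5 becomes D6
B4 becomes F#5
B5 becomes F#6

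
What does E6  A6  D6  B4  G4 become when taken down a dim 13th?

G##4 C##5 F##4 D##3 B#2

E6: a thirteenth down reaches G, and 19 semitones makes it G##4.
A6 down a diminished thirteenth is C##5.
D6: a thirteenth down reaches F, and 19 semitones makes it F##4.
A diminished thirteenth down from B4 gives D##3.
G4: a thirteenth down reaches B, and 19 semitones makes it B#2.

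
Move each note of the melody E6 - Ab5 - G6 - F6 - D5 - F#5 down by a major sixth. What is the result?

G5 Cb5 Bb5 Ab5 F4 A4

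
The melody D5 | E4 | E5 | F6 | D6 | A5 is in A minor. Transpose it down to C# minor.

F#4 G#3 G#4 A5 F#5 C#5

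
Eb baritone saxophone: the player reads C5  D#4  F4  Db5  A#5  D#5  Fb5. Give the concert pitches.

The Eb baritone saxophone sounds a major thirteenth below written, so transpose each written note down a major thirteenth.
C5 becomes Eb3
D#4 becomes F#2
F4 becomes Ab2
Db5 becomes Fb3
A#5 becomes C#4
D#5 becomes F#3
Fb5 becomes Abb3

Eb3 F#2 Ab2 Fb3 C#4 F#3 Abb3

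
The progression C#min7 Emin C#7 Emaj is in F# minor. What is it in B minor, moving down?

F# minor down to B minor is a perfect fifth; each chord root moves by that interval while the quality stays the same.
C#min7: root C# down a perfect fifth → F#, giving F#min7.
Emin: root E down a perfect fifth → A, giving Amin.
C#7: root C# down a perfect fifth → F#, giving F#7.
Emaj: root E down a perfect fifth → A, giving Amaj.

F#min7 Amin F#7 Amaj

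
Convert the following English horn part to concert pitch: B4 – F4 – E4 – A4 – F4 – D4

E4 Bb3 A3 D4 Bb3 G3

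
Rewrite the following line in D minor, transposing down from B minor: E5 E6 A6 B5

From B down to D is a major sixth; apply that to each pitch.
E5 → G4
E6 → G5
A6 → C6
B5 → D5

G4 G5 C6 D5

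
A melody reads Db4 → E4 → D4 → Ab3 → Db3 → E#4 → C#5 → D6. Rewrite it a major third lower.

Bbb3 C4 Bb3 Fb3 Bbb2 C#4 A4 Bb5

Db4 becomes Bbb3
E4 becomes C4
D4 becomes Bb3
Ab3 becomes Fb3
Db3 becomes Bbb2
E#4 becomes C#4
C#5 becomes A4
D6 becomes Bb5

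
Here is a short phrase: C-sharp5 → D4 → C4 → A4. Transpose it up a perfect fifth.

G#5 A4 G4 E5

C#5 to G#5
D4 to A4
C4 to G4
A4 to E5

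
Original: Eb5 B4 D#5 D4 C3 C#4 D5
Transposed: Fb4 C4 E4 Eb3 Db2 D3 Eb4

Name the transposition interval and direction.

From Eb5 to Fb4 is 7 letter names — a seventh of some quality.
Fb4 to Eb5 is 11 semitones, which makes it a major seventh; the second version is lower, so the direction is down.
Checking another pair — D5 → Eb4 — gives the same interval.

down a major seventh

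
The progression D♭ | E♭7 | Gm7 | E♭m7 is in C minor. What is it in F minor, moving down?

Gb Ab7 Cm7 Abm7

C minor down to F minor is a perfect fifth; each chord root moves by that interval while the quality stays the same.
D♭: root D♭ down a perfect fifth → Gb, giving Gb.
E♭7: root E♭ down a perfect fifth → Ab, giving Ab7.
Gm7: root G down a perfect fifth → C, giving Cm7.
E♭m7: root E♭ down a perfect fifth → Ab, giving Abm7.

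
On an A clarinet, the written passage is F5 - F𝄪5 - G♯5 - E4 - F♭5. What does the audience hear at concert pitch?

D5 D##5 E#5 C#4 Db5

The A clarinet sounds a minor third below written, so transpose each written note down a minor third.
F5 becomes D5
F##5 becomes D##5
G#5 becomes E#5
E4 becomes C#4
Fb5 becomes Db5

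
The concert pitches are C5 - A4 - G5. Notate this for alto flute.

The alto flute sounds a perfect fourth below written, so the written part must be a perfect fourth above concert — transpose each note up.
C5 to F5
A4 to D5
G5 to C6

F5 D5 C6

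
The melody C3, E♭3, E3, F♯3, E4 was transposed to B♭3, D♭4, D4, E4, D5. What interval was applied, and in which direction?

up a minor seventh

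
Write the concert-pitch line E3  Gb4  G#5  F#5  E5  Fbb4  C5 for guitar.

Written C4 sounds as C3 on the guitar, so concert pitches are written a perfect octave up.
E3 -> E4
Gb4 -> Gb5
G#5 -> G#6
F#5 -> F#6
E5 -> E6
Fbb4 -> Fbb5
C5 -> C6

E4 Gb5 G#6 F#6 E6 Fbb5 C6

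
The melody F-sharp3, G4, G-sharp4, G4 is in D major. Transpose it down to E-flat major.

D major to E-flat major down is a major seventh, so every note moves down by that interval.
F#3 gives G2
G4 gives Ab3
G#4 gives A3
G4 gives Ab3

G2 Ab3 A3 Ab3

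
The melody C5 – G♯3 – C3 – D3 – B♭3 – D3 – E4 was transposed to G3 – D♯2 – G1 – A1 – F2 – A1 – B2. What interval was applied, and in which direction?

down a perfect eleventh

Take the first pair: C5 → G3. C to G spans 11 letter names, so the interval is some kind of eleventh.
G3 to C5 is 17 semitones, which makes it a perfect eleventh; the second version is lower, so the direction is down.
Checking another pair — E4 → B2 — gives the same interval.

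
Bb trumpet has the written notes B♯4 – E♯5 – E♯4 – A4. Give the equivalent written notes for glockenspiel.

First find concert pitch: the Bb trumpet sounds a major second below written, so B♯4 E♯5 E♯4 A4 sounds A#4 D#5 D#4 G4.
Then write for glockenspiel: it sounds a perfect fifteenth above written, so the part must be a perfect fifteenth below concert.
A#4 → A#2
D#5 → D#3
D#4 → D#2
G4 → G2

A#2 D#3 D#2 G2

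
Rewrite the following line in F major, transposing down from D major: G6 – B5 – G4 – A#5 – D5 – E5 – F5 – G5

D major to F major down is a major sixth, so every note moves down by that interval.
G6 gives Bb5
B5 gives D5
G4 gives Bb3
A#5 gives C#5
D5 gives F4
E5 gives G4
F5 gives Ab4
G5 gives Bb4

Bb5 D5 Bb3 C#5 F4 G4 Ab4 Bb4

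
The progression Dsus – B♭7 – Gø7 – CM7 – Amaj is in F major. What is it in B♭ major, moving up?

Gsus Eb7 Cø7 FM7 Dmaj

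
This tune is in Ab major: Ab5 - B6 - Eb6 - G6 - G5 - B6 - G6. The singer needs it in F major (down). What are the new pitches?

F5 G#6 C6 E6 E5 G#6 E6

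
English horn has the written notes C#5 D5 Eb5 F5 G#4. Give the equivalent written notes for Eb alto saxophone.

First find concert pitch: the English horn sounds a perfect fifth below written, so C#5 D5 Eb5 F5 G#4 sounds F#4 G4 Ab4 Bb4 C#4.
Then write for Eb alto saxophone: it sounds a major sixth below written, so the part must be a major sixth above concert.
F#4 → D#5
G4 → E5
Ab4 → F5
Bb4 → G5
C#4 → A#4

D#5 E5 F5 G5 A#4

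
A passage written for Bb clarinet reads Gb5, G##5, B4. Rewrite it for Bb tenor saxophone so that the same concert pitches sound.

First find concert pitch: the Bb clarinet sounds a major second below written, so Gb5 G##5 B4 sounds Fb5 F##5 A4.
Then write for Bb tenor saxophone: it sounds a major ninth below written, so the part must be a major ninth above concert.
Fb5 → Gb6
F##5 → G##6
A4 → B5

Gb6 G##6 B5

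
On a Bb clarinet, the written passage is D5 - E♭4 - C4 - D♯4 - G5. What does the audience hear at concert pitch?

C5 Db4 Bb3 C#4 F5

Written C4 on the Bb clarinet sounds as Bb3, a major second lower; apply that shift to every note.
D5 to C5
Eb4 to Db4
C4 to Bb3
D#4 to C#4
G5 to F5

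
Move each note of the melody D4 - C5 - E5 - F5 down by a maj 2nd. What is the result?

D4 -> C4
C5 -> Bb4
E5 -> D5
F5 -> Eb5

C4 Bb4 D5 Eb5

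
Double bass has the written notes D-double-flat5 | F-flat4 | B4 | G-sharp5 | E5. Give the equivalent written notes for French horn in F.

First find concert pitch: the double bass sounds a perfect octave below written, so D-double-flat5 F-flat4 B4 G-sharp5 E5 sounds Dbb4 Fb3 B3 G#4 E4.
Then write for French horn in F: it sounds a perfect fifth below written, so the part must be a perfect fifth above concert.
Dbb4 → Abb4
Fb3 → Cb4
B3 → F#4
G#4 → D#5
E4 → B4

Abb4 Cb4 F#4 D#5 B4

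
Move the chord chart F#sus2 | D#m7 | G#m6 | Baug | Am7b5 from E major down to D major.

Esus2 C#m7 F#m6 Aaug Gm7b5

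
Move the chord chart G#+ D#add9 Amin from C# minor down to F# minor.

C#+ G#add9 Dmin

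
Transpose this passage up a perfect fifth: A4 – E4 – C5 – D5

E5 B4 G5 A5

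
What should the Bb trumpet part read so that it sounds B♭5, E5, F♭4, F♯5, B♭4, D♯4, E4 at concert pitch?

C6 F#5 Gb4 G#5 C5 E#4 F#4

Written C4 sounds as Bb3 on the Bb trumpet, so concert pitches are written a major second up.
Bb5 → C6
E5 → F#5
Fb4 → Gb4
F#5 → G#5
Bb4 → C5
D#4 → E#4
E4 → F#4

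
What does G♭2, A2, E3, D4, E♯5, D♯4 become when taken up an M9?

Gb2: a ninth up reaches A, and 14 semitones makes it Ab3.
A2: a ninth up reaches B, and 14 semitones makes it B3.
A major ninth up from E3 gives F#4.
D4 up a major ninth is E5.
E#5: a ninth up reaches F, and 14 semitones makes it F##6.
D#4: a ninth up reaches E, and 14 semitones makes it E#5.

Ab3 B3 F#4 E5 F##6 E#5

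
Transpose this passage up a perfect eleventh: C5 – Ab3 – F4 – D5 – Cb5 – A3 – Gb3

F6 Db5 Bb5 G6 Fb6 D5 Cb5

C5 gives F6
Ab3 gives Db5
F4 gives Bb5
D5 gives G6
Cb5 gives Fb6
A3 gives D5
Gb3 gives Cb5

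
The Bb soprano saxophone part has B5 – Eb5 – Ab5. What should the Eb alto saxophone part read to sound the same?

F#6 Bb5 Eb6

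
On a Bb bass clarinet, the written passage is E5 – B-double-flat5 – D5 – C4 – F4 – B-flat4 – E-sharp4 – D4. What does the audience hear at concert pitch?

D4 Abb4 C4 Bb2 Eb3 Ab3 D#3 C3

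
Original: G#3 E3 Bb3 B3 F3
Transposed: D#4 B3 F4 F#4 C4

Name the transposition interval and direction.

up a perfect fifth

Take the first pair: G#3 → D#4. G to D spans 5 letter names, so the interval is some kind of fifth.
G#3 to D#4 is 7 semitones, which makes it a perfect fifth; the second version is higher, so the direction is up.
Checking another pair — F3 → C4 — gives the same interval.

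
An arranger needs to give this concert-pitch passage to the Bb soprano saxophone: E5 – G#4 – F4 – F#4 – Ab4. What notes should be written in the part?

F#5 A#4 G4 G#4 Bb4

Written C4 sounds as Bb3 on the Bb soprano saxophone, so concert pitches are written a major second up.
E5 to F#5
G#4 to A#4
F4 to G4
F#4 to G#4
Ab4 to Bb4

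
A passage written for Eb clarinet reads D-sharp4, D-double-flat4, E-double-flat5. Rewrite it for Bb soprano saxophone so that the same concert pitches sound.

G#4 Gbb4 Abb5

First find concert pitch: the Eb clarinet sounds a minor third above written, so D-sharp4 D-double-flat4 E-double-flat5 sounds F#4 Fbb4 Gbb5.
Then write for Bb soprano saxophone: it sounds a major second below written, so the part must be a major second above concert.
F#4 → G#4
Fbb4 → Gbb4
Gbb5 → Abb5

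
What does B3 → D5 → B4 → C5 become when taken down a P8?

B3 down a perfect octave is B2.
A perfect octave down from D5 gives D4.
B4: an octave down reaches B, and 12 semitones makes it B3.
C5 down a perfect octave is C4.

B2 D4 B3 C4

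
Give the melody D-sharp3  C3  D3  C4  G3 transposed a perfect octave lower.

A perfect octave down from D#3 gives D#2.
C3 down a perfect octave is C2.
D3: an octave down reaches D, and 12 semitones makes it D2.
A perfect octave down from C4 gives C3.
G3 down a perfect octave is G2.

D#2 C2 D2 C3 G2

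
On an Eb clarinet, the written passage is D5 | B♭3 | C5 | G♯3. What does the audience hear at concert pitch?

The Eb clarinet sounds a minor third above written, so transpose each written note up a minor third.
D5 -> F5
Bb3 -> Db4
C5 -> Eb5
G#3 -> B3

F5 Db4 Eb5 B3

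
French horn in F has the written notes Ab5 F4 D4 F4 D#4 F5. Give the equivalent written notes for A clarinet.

Fb5 Db4 Bb3 Db4 B3 Db5

First find concert pitch: the French horn in F sounds a perfect fifth below written, so Ab5 F4 D4 F4 D#4 F5 sounds Db5 Bb3 G3 Bb3 G#3 Bb4.
Then write for A clarinet: it sounds a minor third below written, so the part must be a minor third above concert.
Db5 → Fb5
Bb3 → Db4
G3 → Bb3
Bb3 → Db4
G#3 → B3
Bb4 → Db5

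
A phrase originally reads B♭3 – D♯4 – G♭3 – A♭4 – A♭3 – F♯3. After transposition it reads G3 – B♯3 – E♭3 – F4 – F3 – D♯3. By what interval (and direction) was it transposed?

down a minor third

Take the first pair: Bb3 → G3. B to G spans 3 letter names, so the interval is some kind of third.
G3 to Bb3 is 3 semitones, which makes it a minor third; the second version is lower, so the direction is down.
Checking another pair — F#3 → D#3 — gives the same interval.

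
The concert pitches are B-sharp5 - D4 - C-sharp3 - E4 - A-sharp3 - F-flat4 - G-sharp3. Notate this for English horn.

F##6 A4 G#3 B4 E#4 Cb5 D#4

The English horn sounds a perfect fifth below written, so the written part must be a perfect fifth above concert — transpose each note up.
B#5 → F##6
D4 → A4
C#3 → G#3
E4 → B4
A#3 → E#4
Fb4 → Cb5
G#3 → D#4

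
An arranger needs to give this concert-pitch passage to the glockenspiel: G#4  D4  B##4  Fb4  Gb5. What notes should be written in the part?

The glockenspiel sounds a perfect fifteenth above written, so the written part must be a perfect fifteenth below concert — transpose each note down.
G#4 -> G#2
D4 -> D2
B##4 -> B##2
Fb4 -> Fb2
Gb5 -> Gb3

G#2 D2 B##2 Fb2 Gb3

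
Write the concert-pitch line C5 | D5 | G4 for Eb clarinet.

A4 B4 E4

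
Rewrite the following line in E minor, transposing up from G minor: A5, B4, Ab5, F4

From G up to E is a major sixth; apply that to each pitch.
A5 → F#6
B4 → G#5
Ab5 → F6
F4 → D5

F#6 G#5 F6 D5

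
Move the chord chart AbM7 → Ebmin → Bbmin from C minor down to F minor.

C minor down to F minor is a perfect fifth; each chord root moves by that interval while the quality stays the same.
AbM7: root Ab down a perfect fifth → Db, giving DbM7.
Ebmin: root Eb down a perfect fifth → Ab, giving Abmin.
Bbmin: root Bb down a perfect fifth → Eb, giving Ebmin.

DbM7 Abmin Ebmin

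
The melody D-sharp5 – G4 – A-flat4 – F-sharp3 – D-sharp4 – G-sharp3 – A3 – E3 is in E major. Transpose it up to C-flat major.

Bb5 Ebb5 Fbb5 Db4 Bb4 Eb4 Fb4 Cb4

From E up to C-flat is a diminished sixth; apply that to each pitch.
D#5 -> Bb5
G4 -> Ebb5
Ab4 -> Fbb5
F#3 -> Db4
D#4 -> Bb4
G#3 -> Eb4
A3 -> Fb4
E3 -> Cb4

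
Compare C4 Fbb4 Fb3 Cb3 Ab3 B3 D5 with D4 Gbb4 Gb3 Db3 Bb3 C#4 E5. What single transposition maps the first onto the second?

up a major second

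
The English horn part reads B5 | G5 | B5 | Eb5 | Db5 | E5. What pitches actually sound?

E5 C5 E5 Ab4 Gb4 A4

The English horn sounds a perfect fifth below written, so transpose each written note down a perfect fifth.
B5 to E5
G5 to C5
B5 to E5
Eb5 to Ab4
Db5 to Gb4
E5 to A4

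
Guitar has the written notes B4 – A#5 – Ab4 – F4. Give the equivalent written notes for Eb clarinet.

G#3 F##4 F3 D3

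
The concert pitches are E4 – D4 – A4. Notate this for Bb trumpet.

F#4 E4 B4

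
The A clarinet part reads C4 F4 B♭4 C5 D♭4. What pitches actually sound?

The A clarinet sounds a minor third below written, so transpose each written note down a minor third.
C4 to A3
F4 to D4
Bb4 to G4
C5 to A4
Db4 to Bb3

A3 D4 G4 A4 Bb3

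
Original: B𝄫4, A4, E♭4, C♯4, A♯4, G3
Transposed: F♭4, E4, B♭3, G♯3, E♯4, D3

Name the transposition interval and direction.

down a perfect fourth

From Bbb4 to Fb4 is 4 letter names — a fourth of some quality.
Fb4 to Bbb4 is 5 semitones, which makes it a perfect fourth; the second version is lower, so the direction is down.
Checking another pair — G3 → D3 — gives the same interval.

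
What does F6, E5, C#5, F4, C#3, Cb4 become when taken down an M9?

F6 -> Eb5
E5 -> D4
C#5 -> B3
F4 -> Eb3
C#3 -> B1
Cb4 -> Bbb2

Eb5 D4 B3 Eb3 B1 Bbb2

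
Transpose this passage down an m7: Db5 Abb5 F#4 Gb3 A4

Db5 becomes Eb4
Abb5 becomes Bbb4
F#4 becomes G#3
Gb3 becomes Ab2
A4 becomes B3

Eb4 Bbb4 G#3 Ab2 B3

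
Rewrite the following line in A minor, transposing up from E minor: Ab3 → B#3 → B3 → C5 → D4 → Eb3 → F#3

Db4 E#4 E4 F5 G4 Ab3 B3

E minor to A minor up is a perfect fourth, so every note moves up by that interval.
Ab3 gives Db4
B#3 gives E#4
B3 gives E4
C5 gives F5
D4 gives G4
Eb3 gives Ab3
F#3 gives B3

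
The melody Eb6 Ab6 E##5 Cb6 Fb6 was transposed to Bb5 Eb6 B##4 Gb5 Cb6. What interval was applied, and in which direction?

Take the first pair: Eb6 → Bb5. E to B spans 4 letter names, so the interval is some kind of fourth.
Bb5 to Eb6 is 5 semitones, which makes it a perfect fourth; the second version is lower, so the direction is down.
Checking another pair — Fb6 → Cb6 — gives the same interval.

down a perfect fourth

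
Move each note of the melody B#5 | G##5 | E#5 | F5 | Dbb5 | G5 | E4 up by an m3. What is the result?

B#5 up a minor third is D#6.
A minor third up from G##5 gives B#5.
E#5 up a minor third is G#5.
F5 up a minor third is Ab5.
Dbb5 up a minor third is Fbb5.
G5 up a minor third is Bb5.
E4: a third up reaches G, and 3 semitones makes it G4.

D#6 B#5 G#5 Ab5 Fbb5 Bb5 G4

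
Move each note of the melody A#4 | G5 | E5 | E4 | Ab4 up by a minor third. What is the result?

A#4: a third up reaches C, and 3 semitones makes it C#5.
A minor third up from G5 gives Bb5.
E5: a third up reaches G, and 3 semitones makes it G5.
A minor third up from E4 gives G4.
Ab4 up a minor third is Cb5.

C#5 Bb5 G5 G4 Cb5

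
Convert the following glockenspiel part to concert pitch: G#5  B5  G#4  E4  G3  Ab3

Written C4 on the glockenspiel sounds as C6, a perfect fifteenth higher; apply that shift to every note.
G#5 to G#7
B5 to B7
G#4 to G#6
E4 to E6
G3 to G5
Ab3 to Ab5

G#7 B7 G#6 E6 G5 Ab5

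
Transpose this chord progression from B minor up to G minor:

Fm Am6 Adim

B minor up to G minor is a minor sixth; each chord root moves by that interval while the quality stays the same.
Fm: root F up a minor sixth → Db, giving Dbm.
Am6: root A up a minor sixth → F, giving Fm6.
Adim: root A up a minor sixth → F, giving Fdim.

Dbm Fm6 Fdim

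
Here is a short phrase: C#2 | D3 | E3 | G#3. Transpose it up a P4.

F#2 G3 A3 C#4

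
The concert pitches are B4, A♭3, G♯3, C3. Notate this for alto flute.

The alto flute sounds a perfect fourth below written, so the written part must be a perfect fourth above concert — transpose each note up.
B4 → E5
Ab3 → Db4
G#3 → C#4
C3 → F3

E5 Db4 C#4 F3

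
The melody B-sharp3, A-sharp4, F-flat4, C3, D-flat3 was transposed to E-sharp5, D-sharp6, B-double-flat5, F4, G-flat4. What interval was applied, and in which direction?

up a perfect eleventh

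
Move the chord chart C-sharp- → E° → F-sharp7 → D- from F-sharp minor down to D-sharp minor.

A#- C#° D#7 B-

F-sharp minor down to D-sharp minor is a minor third; each chord root moves by that interval while the quality stays the same.
C-sharp-: root C-sharp down a minor third → A#, giving A#-.
E°: root E down a minor third → C#, giving C#°.
F-sharp7: root F-sharp down a minor third → D#, giving D#7.
D-: root D down a minor third → B, giving B-.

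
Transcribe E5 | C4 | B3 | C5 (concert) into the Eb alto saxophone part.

C#6 A4 G#4 A5

Written C4 sounds as Eb3 on the Eb alto saxophone, so concert pitches are written a major sixth up.
E5 to C#6
C4 to A4
B3 to G#4
C5 to A5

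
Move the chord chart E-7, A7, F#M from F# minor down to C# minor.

F# minor down to C# minor is a perfect fourth; each chord root moves by that interval while the quality stays the same.
E-7: root E down a perfect fourth → B, giving B-7.
A7: root A down a perfect fourth → E, giving E7.
F#M: root F# down a perfect fourth → C#, giving C#M.

B-7 E7 C#M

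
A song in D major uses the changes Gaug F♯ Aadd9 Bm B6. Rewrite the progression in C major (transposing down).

D major down to C major is a major second; each chord root moves by that interval while the quality stays the same.
Gaug: root G down a major second → F, giving Faug.
F♯: root F♯ down a major second → E, giving E.
Aadd9: root A down a major second → G, giving Gadd9.
Bm: root B down a major second → A, giving Am.
B6: root B down a major second → A, giving A6.

Faug E Gadd9 Am A6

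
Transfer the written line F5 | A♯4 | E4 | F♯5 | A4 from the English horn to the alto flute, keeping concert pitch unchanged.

Eb5 G#4 D4 E5 G4

First find concert pitch: the English horn sounds a perfect fifth below written, so F5 A♯4 E4 F♯5 A4 sounds Bb4 D#4 A3 B4 D4.
Then write for alto flute: it sounds a perfect fourth below written, so the part must be a perfect fourth above concert.
Bb4 → Eb5
D#4 → G#4
A3 → D4
B4 → E5
D4 → G4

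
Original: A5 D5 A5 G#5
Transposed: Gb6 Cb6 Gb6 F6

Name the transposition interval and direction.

up a diminished seventh

Take the first pair: A5 → Gb6. A to G spans 7 letter names, so the interval is some kind of seventh.
A5 to Gb6 is 9 semitones, which makes it a diminished seventh; the second version is higher, so the direction is up.
Checking another pair — G#5 → F6 — gives the same interval.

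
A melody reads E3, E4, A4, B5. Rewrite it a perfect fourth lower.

E3 gives B2
E4 gives B3
A4 gives E4
B5 gives F#5

B2 B3 E4 F#5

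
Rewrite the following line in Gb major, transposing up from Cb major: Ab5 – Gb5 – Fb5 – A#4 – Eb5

Eb6 Db6 Cb6 E#5 Bb5

From Cb up to Gb is a perfect fifth; apply that to each pitch.
Ab5 → Eb6
Gb5 → Db6
Fb5 → Cb6
A#4 → E#5
Eb5 → Bb5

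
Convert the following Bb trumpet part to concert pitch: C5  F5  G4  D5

Bb4 Eb5 F4 C5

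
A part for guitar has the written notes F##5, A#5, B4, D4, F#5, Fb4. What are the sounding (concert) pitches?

F##4 A#4 B3 D3 F#4 Fb3

The guitar sounds a perfect octave below written, so transpose each written note down a perfect octave.
F##5 → F##4
A#5 → A#4
B4 → B3
D4 → D3
F#5 → F#4
Fb4 → Fb3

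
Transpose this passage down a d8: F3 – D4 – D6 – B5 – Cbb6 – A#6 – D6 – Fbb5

F3 down a diminished octave is F#2.
D4: an octave down reaches D, and 11 semitones makes it D#3.
D6: an octave down reaches D, and 11 semitones makes it D#5.
A diminished octave down from B5 gives B#4.
Cbb6: an octave down reaches C, and 11 semitones makes it Cb5.
A diminished octave down from A#6 gives A##5.
A diminished octave down from D6 gives D#5.
A diminished octave down from Fbb5 gives Fb4.

F#2 D#3 D#5 B#4 Cb5 A##5 D#5 Fb4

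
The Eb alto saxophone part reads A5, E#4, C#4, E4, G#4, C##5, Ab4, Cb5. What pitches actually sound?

C5 G#3 E3 G3 B3 E#4 Cb4 Ebb4

The Eb alto saxophone sounds a major sixth below written, so transpose each written note down a major sixth.
A5 gives C5
E#4 gives G#3
C#4 gives E3
E4 gives G3
G#4 gives B3
C##5 gives E#4
Ab4 gives Cb4
Cb5 gives Ebb4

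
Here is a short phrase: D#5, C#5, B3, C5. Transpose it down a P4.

A#4 G#4 F#3 G4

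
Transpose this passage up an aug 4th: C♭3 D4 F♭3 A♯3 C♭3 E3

F3 G#4 Bb3 D##4 F3 A#3

Cb3 up an augmented fourth is F3.
D4: a fourth up reaches G, and 6 semitones makes it G#4.
Fb3 up an augmented fourth is Bb3.
A#3 up an augmented fourth is D##4.
An augmented fourth up from Cb3 gives F3.
E3: a fourth up reaches A, and 6 semitones makes it A#3.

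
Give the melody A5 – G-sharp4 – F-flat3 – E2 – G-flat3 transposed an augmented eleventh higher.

D#7 C##6 Bb4 A#3 C5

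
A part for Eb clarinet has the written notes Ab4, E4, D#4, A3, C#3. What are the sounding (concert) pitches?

Cb5 G4 F#4 C4 E3

Written C4 on the Eb clarinet sounds as Eb4, a minor third higher; apply that shift to every note.
Ab4 → Cb5
E4 → G4
D#4 → F#4
A3 → C4
C#3 → E3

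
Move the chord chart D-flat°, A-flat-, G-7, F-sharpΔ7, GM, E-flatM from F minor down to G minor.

F minor down to G minor is a minor seventh; each chord root moves by that interval while the quality stays the same.
D-flat°: root D-flat down a minor seventh → Eb, giving Eb°.
A-flat-: root A-flat down a minor seventh → Bb, giving Bb-.
G-7: root G down a minor seventh → A, giving A-7.
F-sharpΔ7: root F-sharp down a minor seventh → G#, giving G#Δ7.
GM: root G down a minor seventh → A, giving AM.
E-flatM: root E-flat down a minor seventh → F, giving FM.

Eb° Bb- A-7 G#Δ7 AM FM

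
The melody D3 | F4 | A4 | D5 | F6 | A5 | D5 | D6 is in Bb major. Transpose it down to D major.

F#2 A3 C#4 F#4 A5 C#5 F#4 F#5

Bb major to D major down is a minor sixth, so every note moves down by that interval.
D3 becomes F#2
F4 becomes A3
A4 becomes C#4
D5 becomes F#4
F6 becomes A5
A5 becomes C#5
D5 becomes F#4
D6 becomes F#5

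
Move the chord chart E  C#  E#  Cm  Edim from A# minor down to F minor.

A# minor down to F minor is an augmented third; each chord root moves by that interval while the quality stays the same.
E: root E down an augmented third → Cb, giving Cb.
C#: root C# down an augmented third → Ab, giving Ab.
E#: root E# down an augmented third → C, giving C.
Cm: root C down an augmented third → Abb, giving Abbm.
Edim: root E down an augmented third → Cb, giving Cbdim.

Cb Ab C Abbm Cbdim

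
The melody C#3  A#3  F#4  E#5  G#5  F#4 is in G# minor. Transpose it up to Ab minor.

From G# up to Ab is a diminished second; apply that to each pitch.
C#3 becomes Db3
A#3 becomes Bb3
F#4 becomes Gb4
E#5 becomes F5
G#5 becomes Ab5
F#4 becomes Gb4

Db3 Bb3 Gb4 F5 Ab5 Gb4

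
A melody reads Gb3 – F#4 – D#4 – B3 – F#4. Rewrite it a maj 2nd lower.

Fb3 E4 C#4 A3 E4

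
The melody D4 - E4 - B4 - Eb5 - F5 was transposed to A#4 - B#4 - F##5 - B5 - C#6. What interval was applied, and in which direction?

up an augmented fifth

From D4 to A#4 is 5 letter names — a fifth of some quality.
D4 to A#4 is 8 semitones, which makes it an augmented fifth; the second version is higher, so the direction is up.
Checking another pair — F5 → C#6 — gives the same interval.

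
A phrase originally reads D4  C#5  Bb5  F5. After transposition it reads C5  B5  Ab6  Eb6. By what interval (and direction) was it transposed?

From D4 to C5 is 7 letter names — a seventh of some quality.
D4 to C5 is 10 semitones, which makes it a minor seventh; the second version is higher, so the direction is up.
Checking another pair — F5 → Eb6 — gives the same interval.

up a minor seventh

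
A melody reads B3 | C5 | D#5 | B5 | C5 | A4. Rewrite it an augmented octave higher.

B3 up an augmented octave is B#4.
C5: an octave up reaches C, and 13 semitones makes it C#6.
D#5 up an augmented octave is D##6.
B5: an octave up reaches B, and 13 semitones makes it B#6.
An augmented octave up from C5 gives C#6.
A4: an octave up reaches A, and 13 semitones makes it A#5.

B#4 C#6 D##6 B#6 C#6 A#5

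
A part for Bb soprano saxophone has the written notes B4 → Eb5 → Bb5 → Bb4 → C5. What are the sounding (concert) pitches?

A4 Db5 Ab5 Ab4 Bb4

Written C4 on the Bb soprano saxophone sounds as Bb3, a major second lower; apply that shift to every note.
B4 becomes A4
Eb5 becomes Db5
Bb5 becomes Ab5
Bb4 becomes Ab4
C5 becomes Bb4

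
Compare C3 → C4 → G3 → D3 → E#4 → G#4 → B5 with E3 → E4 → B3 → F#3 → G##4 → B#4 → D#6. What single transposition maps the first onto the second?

up a major third

Take the first pair: C3 → E3. C to E spans 3 letter names, so the interval is some kind of third.
C3 to E3 is 4 semitones, which makes it a major third; the second version is higher, so the direction is up.
Checking another pair — B5 → D#6 — gives the same interval.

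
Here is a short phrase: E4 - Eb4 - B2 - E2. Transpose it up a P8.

E5 Eb5 B3 E3

E4 to E5
Eb4 to Eb5
B2 to B3
E2 to E3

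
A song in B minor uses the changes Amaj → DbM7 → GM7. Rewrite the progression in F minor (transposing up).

B minor up to F minor is a diminished fifth; each chord root moves by that interval while the quality stays the same.
Amaj: root A up a diminished fifth → Eb, giving Ebmaj.
DbM7: root Db up a diminished fifth → Abb, giving AbbM7.
GM7: root G up a diminished fifth → Db, giving DbM7.

Ebmaj AbbM7 DbM7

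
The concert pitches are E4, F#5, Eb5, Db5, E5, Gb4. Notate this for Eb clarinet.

C#4 D#5 C5 Bb4 C#5 Eb4

The Eb clarinet sounds a minor third above written, so the written part must be a minor third below concert — transpose each note down.
E4 → C#4
F#5 → D#5
Eb5 → C5
Db5 → Bb4
E5 → C#5
Gb4 → Eb4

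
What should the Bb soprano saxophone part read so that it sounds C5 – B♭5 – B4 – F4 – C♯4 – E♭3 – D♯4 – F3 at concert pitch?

D5 C6 C#5 G4 D#4 F3 E#4 G3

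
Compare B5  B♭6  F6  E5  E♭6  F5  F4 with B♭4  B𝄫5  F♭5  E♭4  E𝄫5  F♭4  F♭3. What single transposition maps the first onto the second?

down an augmented octave

From B5 to Bb4 is 8 letter names — an octave of some quality.
Bb4 to B5 is 13 semitones, which makes it an augmented octave; the second version is lower, so the direction is down.
Checking another pair — F4 → Fb3 — gives the same interval.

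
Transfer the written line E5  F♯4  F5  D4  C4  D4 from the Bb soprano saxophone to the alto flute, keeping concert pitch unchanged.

First find concert pitch: the Bb soprano saxophone sounds a major second below written, so E5 F♯4 F5 D4 C4 D4 sounds D5 E4 Eb5 C4 Bb3 C4.
Then write for alto flute: it sounds a perfect fourth below written, so the part must be a perfect fourth above concert.
D5 → G5
E4 → A4
Eb5 → Ab5
C4 → F4
Bb3 → Eb4
C4 → F4

G5 A4 Ab5 F4 Eb4 F4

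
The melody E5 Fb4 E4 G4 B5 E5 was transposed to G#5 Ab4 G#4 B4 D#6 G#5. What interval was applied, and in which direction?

up a major third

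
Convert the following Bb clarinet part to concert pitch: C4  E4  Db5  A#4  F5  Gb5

Bb3 D4 Cb5 G#4 Eb5 Fb5

The Bb clarinet sounds a major second below written, so transpose each written note down a major second.
C4 to Bb3
E4 to D4
Db5 to Cb5
A#4 to G#4
F5 to Eb5
Gb5 to Fb5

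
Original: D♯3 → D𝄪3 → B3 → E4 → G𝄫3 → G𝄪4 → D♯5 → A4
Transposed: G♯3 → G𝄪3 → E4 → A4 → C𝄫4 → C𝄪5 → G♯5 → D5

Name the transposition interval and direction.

Take the first pair: D#3 → G#3. D to G spans 4 letter names, so the interval is some kind of fourth.
D#3 to G#3 is 5 semitones, which makes it a perfect fourth; the second version is higher, so the direction is up.
Checking another pair — A4 → D5 — gives the same interval.

up a perfect fourth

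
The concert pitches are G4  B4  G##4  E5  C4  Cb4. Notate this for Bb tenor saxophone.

A5 C#6 A##5 F#6 D5 Db5

Written C4 sounds as Bb2 on the Bb tenor saxophone, so concert pitches are written a major ninth up.
G4 becomes A5
B4 becomes C#6
G##4 becomes A##5
E5 becomes F#6
C4 becomes D5
Cb4 becomes Db5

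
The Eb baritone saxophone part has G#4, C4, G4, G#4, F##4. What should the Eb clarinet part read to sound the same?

First find concert pitch: the Eb baritone saxophone sounds a major thirteenth below written, so G#4 C4 G4 G#4 F##4 sounds B2 Eb2 Bb2 B2 A#2.
Then write for Eb clarinet: it sounds a minor third above written, so the part must be a minor third below concert.
B2 → G#2
Eb2 → C2
Bb2 → G2
B2 → G#2
A#2 → F##2

G#2 C2 G2 G#2 F##2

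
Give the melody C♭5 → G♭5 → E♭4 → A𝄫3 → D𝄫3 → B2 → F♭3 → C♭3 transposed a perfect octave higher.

Cb5: an octave up reaches C, and 12 semitones makes it Cb6.
A perfect octave up from Gb5 gives Gb6.
A perfect octave up from Eb4 gives Eb5.
Abb3 up a perfect octave is Abb4.
Dbb3 up a perfect octave is Dbb4.
A perfect octave up from B2 gives B3.
A perfect octave up from Fb3 gives Fb4.
Cb3 up a perfect octave is Cb4.

Cb6 Gb6 Eb5 Abb4 Dbb4 B3 Fb4 Cb4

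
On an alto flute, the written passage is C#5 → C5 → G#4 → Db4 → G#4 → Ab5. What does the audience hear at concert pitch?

Written C4 on the alto flute sounds as G3, a perfect fourth lower; apply that shift to every note.
C#5 gives G#4
C5 gives G4
G#4 gives D#4
Db4 gives Ab3
G#4 gives D#4
Ab5 gives Eb5

G#4 G4 D#4 Ab3 D#4 Eb5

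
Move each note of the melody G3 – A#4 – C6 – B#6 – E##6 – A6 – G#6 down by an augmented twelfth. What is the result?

Cb2 D3 Fb4 E5 A#4 Db5 C5

G3 down an augmented twelfth is Cb2.
A#4: a twelfth down reaches D, and 20 semitones makes it D3.
C6: a twelfth down reaches F, and 20 semitones makes it Fb4.
B#6 down an augmented twelfth is E5.
E##6: a twelfth down reaches A, and 20 semitones makes it A#4.
A6 down an augmented twelfth is Db5.
G#6 down an augmented twelfth is C5.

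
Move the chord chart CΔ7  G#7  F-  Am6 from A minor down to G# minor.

A minor down to G# minor is a minor second; each chord root moves by that interval while the quality stays the same.
CΔ7: root C down a minor second → B, giving BΔ7.
G#7: root G# down a minor second → F##, giving F##7.
F-: root F down a minor second → E, giving E-.
Am6: root A down a minor second → G#, giving G#m6.

BΔ7 F##7 E- G#m6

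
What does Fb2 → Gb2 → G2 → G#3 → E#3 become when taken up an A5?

Fb2 up an augmented fifth is C3.
An augmented fifth up from Gb2 gives D3.
An augmented fifth up from G2 gives D#3.
G#3 up an augmented fifth is D##4.
E#3 up an augmented fifth is B##3.

C3 D3 D#3 D##4 B##3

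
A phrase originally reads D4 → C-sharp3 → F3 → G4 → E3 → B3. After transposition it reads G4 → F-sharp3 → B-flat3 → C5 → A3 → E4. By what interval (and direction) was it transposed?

up a perfect fourth

From D4 to G4 is 4 letter names — a fourth of some quality.
D4 to G4 is 5 semitones, which makes it a perfect fourth; the second version is higher, so the direction is up.
Checking another pair — B3 → E4 — gives the same interval.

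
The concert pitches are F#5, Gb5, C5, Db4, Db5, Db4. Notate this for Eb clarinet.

D#5 Eb5 A4 Bb3 Bb4 Bb3

The Eb clarinet sounds a minor third above written, so the written part must be a minor third below concert — transpose each note down.
F#5 -> D#5
Gb5 -> Eb5
C5 -> A4
Db4 -> Bb3
Db5 -> Bb4
Db4 -> Bb3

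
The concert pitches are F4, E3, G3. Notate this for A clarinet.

Written C4 sounds as A3 on the A clarinet, so concert pitches are written a minor third up.
F4 to Ab4
E3 to G3
G3 to Bb3

Ab4 G3 Bb3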